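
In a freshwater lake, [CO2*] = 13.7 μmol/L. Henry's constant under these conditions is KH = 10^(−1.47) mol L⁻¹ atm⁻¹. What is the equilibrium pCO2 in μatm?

pCO2 = 404 μatm

KH = 10^(−1.47) = 3.388×10^-2 mol L⁻¹ atm⁻¹
pCO2 = [CO2*]/KH = 13.7×10^-6 / 3.388×10^-2 = 4.04×10^-4 atm = 404 μatm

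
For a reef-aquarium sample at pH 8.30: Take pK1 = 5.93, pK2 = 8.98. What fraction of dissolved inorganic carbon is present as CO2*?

α₀ = 1 / (1 + K1/[H⁺] + K1K2/[H⁺]²) = 1 / (1 + 10^+2.37 + 10^+1.69)
   = 1 / (1 + 234.42 + 48.978) = 1/284.40 = 0.003516

α₀ = 0.00352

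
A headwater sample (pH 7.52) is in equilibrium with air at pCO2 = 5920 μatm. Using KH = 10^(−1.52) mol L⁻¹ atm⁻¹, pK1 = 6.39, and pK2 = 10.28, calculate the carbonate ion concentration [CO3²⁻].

[CO3²⁻] = 4.19 μmol/L

[CO2*] = KH · pCO2 = 10^(−1.52) × 5920×10^-6 = 1.788×10^-4 mol/L
α₀ = 1/(1 + K1/[H⁺] + K1K2/[H⁺]²) = 1/(1 + 10^+1.13 + 10^-1.63) = 0.06890
DIC = [CO2*]/α₀ = 1.788×10^-4 / 0.06890 = 2.595 mmol/L
[CO3²⁻] = α₂·DIC; α₂ = 0.001615, so [CO3²⁻] = 0.001615 × 2.595 = 0.00419 mmol/L = 4.19 μmol/L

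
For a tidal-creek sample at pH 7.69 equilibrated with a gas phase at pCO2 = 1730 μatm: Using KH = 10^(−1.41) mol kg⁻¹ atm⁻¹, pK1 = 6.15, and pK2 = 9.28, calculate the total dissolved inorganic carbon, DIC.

[CO2*] = KH · pCO2 = 10^(−1.41) × 1730×10^-6 = 6.730×10^-5 mol/kg
α₀ = 1/(1 + K1/[H⁺] + K1K2/[H⁺]²) = 1/(1 + 10^+1.54 + 10^-0.05) = 0.02735
DIC = [CO2*]/α₀ = 6.730×10^-5 / 0.02735 = 2.46 mmol/kg

DIC = 2.46 mmol/kg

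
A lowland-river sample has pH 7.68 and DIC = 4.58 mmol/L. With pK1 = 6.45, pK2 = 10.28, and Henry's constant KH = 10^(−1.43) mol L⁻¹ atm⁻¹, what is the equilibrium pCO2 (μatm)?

α₀ = 1 / (1 + K1/[H⁺] + K1K2/[H⁺]²) = 1 / (1 + 10^+1.23 + 10^-1.37)
   = 1 / (1 + 16.982 + 0.042658) = 1/18.025 = 0.05548
[CO2*] = α₀ × DIC = 0.05548 × 4.58 = 0.2541 mmol/L
pCO2 = [CO2*]/KH = 2.541×10^-4 / 3.715×10^-2 = 6840 μatm

pCO2 = 6840 μatm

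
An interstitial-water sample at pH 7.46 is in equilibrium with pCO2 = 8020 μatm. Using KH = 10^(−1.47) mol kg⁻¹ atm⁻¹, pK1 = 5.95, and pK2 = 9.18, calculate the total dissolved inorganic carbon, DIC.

DIC = 9.23 mmol/kg

[CO2*] = KH · pCO2 = 10^(−1.47) × 8020×10^-6 = 2.718×10^-4 mol/kg
α₀ = 1/(1 + K1/[H⁺] + K1K2/[H⁺]²) = 1/(1 + 10^+1.51 + 10^-0.21) = 0.02943
DIC = [CO2*]/α₀ = 2.718×10^-4 / 0.02943 = 9.23 mmol/kg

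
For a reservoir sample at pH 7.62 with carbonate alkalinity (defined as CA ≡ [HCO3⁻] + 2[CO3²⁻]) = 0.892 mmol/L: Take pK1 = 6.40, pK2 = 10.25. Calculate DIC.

CA = [HCO3⁻] + 2[CO3²⁻] = (α₁ + 2α₂)·DIC
At pH 7.62: [H⁺]/K1 = 10^-1.22 = 0.060256, K2/[H⁺] = 10^-2.63 = 0.0023442
α₁ = 1/(1 + 0.060256 + 0.0023442) = 1/1.0626 = 0.9411; α₂ = α₁·K2/[H⁺] = 0.002206
α₁ + 2α₂ = 0.9455
DIC = CA / (α₁ + 2α₂) = 0.892 / 0.9455 = 0.943 mmol/L

DIC = 0.943 mmol/L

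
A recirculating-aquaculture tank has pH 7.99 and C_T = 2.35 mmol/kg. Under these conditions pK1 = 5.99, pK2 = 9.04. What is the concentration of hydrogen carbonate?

α₁ = 1 / (1 + [H⁺]/K1 + K2/[H⁺]) = 1 / (1 + 10^-2.00 + 10^-1.05)
   = 1 / (1 + 0.010000 + 0.089125) = 1/1.0991 = 0.9098
[HCO3⁻] = α₁ × DIC = 0.9098 × 2.35 = 2.14 mmol/kg

[HCO3⁻] = 2.14 mmol/kg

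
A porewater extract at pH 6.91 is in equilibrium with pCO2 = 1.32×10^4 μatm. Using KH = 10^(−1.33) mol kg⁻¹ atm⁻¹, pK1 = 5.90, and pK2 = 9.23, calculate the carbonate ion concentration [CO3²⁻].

[CO3²⁻] = 0.0302 mmol/kg

[CO2*] = KH · pCO2 = 10^(−1.33) × 1.32×10^4×10^-6 = 6.174×10^-4 mol/kg
α₀ = 1/(1 + K1/[H⁺] + K1K2/[H⁺]²) = 1/(1 + 10^+1.01 + 10^-1.31) = 0.08864
DIC = [CO2*]/α₀ = 6.174×10^-4 / 0.08864 = 6.966 mmol/kg
[CO3²⁻] = α₂·DIC; α₂ = 0.004341, so [CO3²⁻] = 0.004341 × 6.966 = 0.0302 mmol/kg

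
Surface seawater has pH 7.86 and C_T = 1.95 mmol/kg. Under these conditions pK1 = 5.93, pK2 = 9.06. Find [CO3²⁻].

[CO3²⁻] = 0.114 mmol/kg

α₂ = 1 / (1 + [H⁺]/K2 + [H⁺]²/(K1K2)) = 1 / (1 + 10^+1.20 + 10^-0.73)
   = 1 / (1 + 15.849 + 0.18621) = 1/17.035 = 0.05870
[CO3²⁻] = α₂ × DIC = 0.05870 × 1.95 = 0.114 mmol/kg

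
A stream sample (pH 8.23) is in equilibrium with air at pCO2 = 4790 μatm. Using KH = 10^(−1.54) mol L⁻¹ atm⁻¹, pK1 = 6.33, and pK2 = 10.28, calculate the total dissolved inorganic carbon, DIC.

[CO2*] = KH · pCO2 = 10^(−1.54) × 4790×10^-6 = 1.381×10^-4 mol/L
α₀ = 1/(1 + K1/[H⁺] + K1K2/[H⁺]²) = 1/(1 + 10^+1.90 + 10^-0.15) = 0.01232
DIC = [CO2*]/α₀ = 1.381×10^-4 / 0.01232 = 11.2 mmol/L

DIC = 11.2 mmol/L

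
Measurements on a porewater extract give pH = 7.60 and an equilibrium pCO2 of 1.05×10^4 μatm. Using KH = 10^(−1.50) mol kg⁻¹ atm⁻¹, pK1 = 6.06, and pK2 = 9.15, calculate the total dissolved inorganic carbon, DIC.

DIC = 12.2 mmol/kg

[CO2*] = KH · pCO2 = 10^(−1.50) × 1.05×10^4×10^-6 = 3.320×10^-4 mol/kg
α₀ = 1/(1 + K1/[H⁺] + K1K2/[H⁺]²) = 1/(1 + 10^+1.54 + 10^-0.01) = 0.02728
DIC = [CO2*]/α₀ = 3.320×10^-4 / 0.02728 = 12.2 mmol/kg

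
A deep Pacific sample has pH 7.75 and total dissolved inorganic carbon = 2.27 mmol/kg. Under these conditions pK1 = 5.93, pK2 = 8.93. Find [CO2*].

[CO2*] = 0.0318 mmol/kg

α₀ = 1 / (1 + K1/[H⁺] + K1K2/[H⁺]²) = 1 / (1 + 10^+1.82 + 10^+0.64)
   = 1 / (1 + 66.069 + 4.3652) = 1/71.435 = 0.01400
[CO2*] = α₀ × DIC = 0.01400 × 2.27 = 0.0318 mmol/kg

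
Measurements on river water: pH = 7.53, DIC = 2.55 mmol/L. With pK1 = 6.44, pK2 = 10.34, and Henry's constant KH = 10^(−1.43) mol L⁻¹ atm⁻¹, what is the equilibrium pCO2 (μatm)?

pCO2 = 5150 μatm

α₀ = 1 / (1 + K1/[H⁺] + K1K2/[H⁺]²) = 1 / (1 + 10^+1.09 + 10^-1.72)
   = 1 / (1 + 12.303 + 0.019055) = 1/13.322 = 0.07507
[CO2*] = α₀ × DIC = 0.07507 × 2.55 = 0.1914 mmol/L
pCO2 = [CO2*]/KH = 1.914×10^-4 / 3.715×10^-2 = 5150 μatm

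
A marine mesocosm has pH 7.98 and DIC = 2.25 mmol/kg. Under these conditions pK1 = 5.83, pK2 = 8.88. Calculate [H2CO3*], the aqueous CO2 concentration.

α₀ = 1 / (1 + K1/[H⁺] + K1K2/[H⁺]²) = 1 / (1 + 10^+2.15 + 10^+1.25)
   = 1 / (1 + 141.25 + 17.783) = 1/160.04 = 0.006249
[CO2*] = α₀ × DIC = 0.006249 × 2.25 = 0.0141 mmol/kg = 14.1 μmol/kg

[CO2*] = 14.1 μmol/kg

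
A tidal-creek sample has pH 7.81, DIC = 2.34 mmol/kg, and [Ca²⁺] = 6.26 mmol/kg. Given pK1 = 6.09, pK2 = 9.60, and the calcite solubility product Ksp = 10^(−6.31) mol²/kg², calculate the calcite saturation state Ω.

Ω = 0.469

α₂ = 1 / (1 + [H⁺]/K2 + [H⁺]²/(K1K2)) = 1 / (1 + 10^+1.79 + 10^+0.07)
   = 1 / (1 + 61.660 + 1.1749) = 1/63.834 = 0.01567
[CO3²⁻] = α₂ × DIC = 0.01567 × 2.34 = 0.03666 mmol/kg
Ksp = 10^(−6.31) = 4.898×10^-7
Ω = [Ca²⁺][CO3²⁻]/Ksp = (6.26×10^-3)(3.666×10^-5) / 4.898×10^-7 = 0.469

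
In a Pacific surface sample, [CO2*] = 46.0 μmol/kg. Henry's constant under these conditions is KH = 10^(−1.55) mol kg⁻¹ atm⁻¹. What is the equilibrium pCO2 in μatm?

KH = 10^(−1.55) = 2.818×10^-2 mol kg⁻¹ atm⁻¹
pCO2 = [CO2*]/KH = 46.0×10^-6 / 2.818×10^-2 = 1.63×10^-3 atm = 1630 μatm

pCO2 = 1630 μatm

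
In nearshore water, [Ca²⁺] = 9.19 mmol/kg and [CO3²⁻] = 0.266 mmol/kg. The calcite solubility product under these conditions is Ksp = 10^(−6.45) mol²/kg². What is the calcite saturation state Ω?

Ω = 6.89

Ksp = 10^(−6.45) = 3.548×10^-7
Ω = [Ca²⁺][CO3²⁻]/Ksp = (9.19×10^-3)(0.266×10^-3) / 3.548×10^-7 = 6.89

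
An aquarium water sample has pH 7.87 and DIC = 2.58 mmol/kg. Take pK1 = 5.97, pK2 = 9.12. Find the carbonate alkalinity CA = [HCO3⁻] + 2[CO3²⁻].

CA = [HCO3⁻] + 2[CO3²⁻] = (α₁ + 2α₂)·DIC
At pH 7.87: [H⁺]/K1 = 10^-1.90 = 0.012589, K2/[H⁺] = 10^-1.25 = 0.056234
α₁ = 1/(1 + 0.012589 + 0.056234) = 1/1.0688 = 0.9356; α₂ = α₁·K2/[H⁺] = 0.05261
α₁ + 2α₂ = 1.0408
CA = 1.0408 × 2.58 = 2.69 mmol/kg

CA = 2.69 mmol/kg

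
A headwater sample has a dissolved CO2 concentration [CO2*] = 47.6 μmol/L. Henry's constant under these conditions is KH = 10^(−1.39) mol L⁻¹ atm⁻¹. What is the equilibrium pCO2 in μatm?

pCO2 = 1170 μatm

KH = 10^(−1.39) = 4.074×10^-2 mol L⁻¹ atm⁻¹
pCO2 = [CO2*]/KH = 47.6×10^-6 / 4.074×10^-2 = 1.17×10^-3 atm = 1170 μatm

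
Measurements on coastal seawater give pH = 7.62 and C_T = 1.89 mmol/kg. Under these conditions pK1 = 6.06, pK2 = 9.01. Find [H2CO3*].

[CO2*] = 0.0487 mmol/kg

α₀ = 1 / (1 + K1/[H⁺] + K1K2/[H⁺]²) = 1 / (1 + 10^+1.56 + 10^+0.17)
   = 1 / (1 + 36.308 + 1.4791) = 1/38.787 = 0.02578
[CO2*] = α₀ × DIC = 0.02578 × 1.89 = 0.0487 mmol/kg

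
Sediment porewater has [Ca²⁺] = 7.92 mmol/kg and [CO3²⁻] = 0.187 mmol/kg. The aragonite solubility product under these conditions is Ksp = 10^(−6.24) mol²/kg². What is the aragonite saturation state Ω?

Ksp = 10^(−6.24) = 5.754×10^-7
Ω = [Ca²⁺][CO3²⁻]/Ksp = (7.92×10^-3)(0.187×10^-3) / 5.754×10^-7 = 2.57

Ω = 2.57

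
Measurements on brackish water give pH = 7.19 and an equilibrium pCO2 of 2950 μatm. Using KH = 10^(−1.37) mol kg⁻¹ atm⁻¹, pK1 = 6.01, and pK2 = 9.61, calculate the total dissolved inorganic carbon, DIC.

DIC = 2.04 mmol/kg

[CO2*] = KH · pCO2 = 10^(−1.37) × 2950×10^-6 = 1.258×10^-4 mol/kg
α₀ = 1/(1 + K1/[H⁺] + K1K2/[H⁺]²) = 1/(1 + 10^+1.18 + 10^-1.24) = 0.06175
DIC = [CO2*]/α₀ = 1.258×10^-4 / 0.06175 = 2.04 mmol/kg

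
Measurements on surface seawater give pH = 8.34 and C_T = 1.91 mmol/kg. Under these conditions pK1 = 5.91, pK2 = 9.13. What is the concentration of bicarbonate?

α₁ = 1 / (1 + [H⁺]/K1 + K2/[H⁺]) = 1 / (1 + 10^-2.43 + 10^-0.79)
   = 1 / (1 + 0.0037154 + 0.16218) = 1/1.1659 = 0.8577
[HCO3⁻] = α₁ × DIC = 0.8577 × 1.91 = 1.64 mmol/kg

[HCO3⁻] = 1.64 mmol/kg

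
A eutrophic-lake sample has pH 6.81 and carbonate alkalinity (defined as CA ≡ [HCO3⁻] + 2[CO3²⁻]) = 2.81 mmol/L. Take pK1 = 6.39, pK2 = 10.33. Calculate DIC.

CA = [HCO3⁻] + 2[CO3²⁻] = (α₁ + 2α₂)·DIC
At pH 6.81: [H⁺]/K1 = 10^-0.42 = 0.38019, K2/[H⁺] = 10^-3.52 = 0.00030200
α₁ = 1/(1 + 0.38019 + 0.00030200) = 1/1.3805 = 0.7244; α₂ = α₁·K2/[H⁺] = 0.0002188
α₁ + 2α₂ = 0.7248
DIC = CA / (α₁ + 2α₂) = 2.81 / 0.7248 = 3.88 mmol/L

DIC = 3.88 mmol/L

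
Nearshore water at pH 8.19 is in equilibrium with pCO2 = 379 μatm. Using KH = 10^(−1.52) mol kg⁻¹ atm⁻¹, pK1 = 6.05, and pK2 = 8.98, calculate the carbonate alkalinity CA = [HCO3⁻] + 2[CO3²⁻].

CA = 2.09 mmol/kg

[CO2*] = KH · pCO2 = 10^(−1.52) × 379×10^-6 = 1.145×10^-5 mol/kg
α₀ = 1/(1 + K1/[H⁺] + K1K2/[H⁺]²) = 1/(1 + 10^+2.14 + 10^+1.35) = 0.006195
DIC = [CO2*]/α₀ = 1.145×10^-5 / 0.006195 = 1.848 mmol/kg
CA = (α₁ + 2α₂)·DIC = (0.8551 + 2×0.1387) × 1.848 = 2.09 mmol/kg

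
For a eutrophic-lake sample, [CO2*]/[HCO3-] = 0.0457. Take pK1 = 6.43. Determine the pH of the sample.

From K1 = [H⁺][HCO3-]/[CO2*]:  pH = pK1 − log₁₀([CO2*]/[HCO3-])
log₁₀(0.0457) = -1.340
pH = 6.43 − (-1.340) = 7.77

pH = 7.77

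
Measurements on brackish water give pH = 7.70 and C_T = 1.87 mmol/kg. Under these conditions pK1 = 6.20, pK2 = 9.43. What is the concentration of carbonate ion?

α₂ = 1 / (1 + [H⁺]/K2 + [H⁺]²/(K1K2)) = 1 / (1 + 10^+1.73 + 10^+0.23)
   = 1 / (1 + 53.703 + 1.6982) = 1/56.401 = 0.01773
[CO3²⁻] = α₂ × DIC = 0.01773 × 1.87 = 0.0332 mmol/kg

[CO3²⁻] = 0.0332 mmol/kg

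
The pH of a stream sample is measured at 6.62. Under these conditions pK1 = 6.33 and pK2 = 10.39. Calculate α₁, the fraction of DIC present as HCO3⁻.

α₁ = 0.661

α₁ = 1 / (1 + [H⁺]/K1 + K2/[H⁺]) = 1 / (1 + 10^-0.29 + 10^-3.77)
   = 1 / (1 + 0.51286 + 0.00016982) = 1/1.5130 = 0.6609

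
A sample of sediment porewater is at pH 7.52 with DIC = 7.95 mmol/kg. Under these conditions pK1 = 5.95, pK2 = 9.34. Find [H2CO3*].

α₀ = 1 / (1 + K1/[H⁺] + K1K2/[H⁺]²) = 1 / (1 + 10^+1.57 + 10^-0.25)
   = 1 / (1 + 37.154 + 0.56234) = 1/38.716 = 0.02583
[CO2*] = α₀ × DIC = 0.02583 × 7.95 = 0.205 mmol/kg

[CO2*] = 0.205 mmol/kg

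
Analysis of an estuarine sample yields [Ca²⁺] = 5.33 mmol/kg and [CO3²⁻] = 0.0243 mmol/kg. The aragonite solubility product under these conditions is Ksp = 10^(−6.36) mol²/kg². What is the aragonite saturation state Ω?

Ω = 0.297

Ksp = 10^(−6.36) = 4.365×10^-7
Ω = [Ca²⁺][CO3²⁻]/Ksp = (5.33×10^-3)(0.0243×10^-3) / 4.365×10^-7 = 0.297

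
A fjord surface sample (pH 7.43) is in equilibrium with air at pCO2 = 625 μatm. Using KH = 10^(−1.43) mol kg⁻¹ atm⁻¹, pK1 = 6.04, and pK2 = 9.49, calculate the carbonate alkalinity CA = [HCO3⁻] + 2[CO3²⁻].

[CO2*] = KH · pCO2 = 10^(−1.43) × 625×10^-6 = 2.322×10^-5 mol/kg
α₀ = 1/(1 + K1/[H⁺] + K1K2/[H⁺]²) = 1/(1 + 10^+1.39 + 10^-0.67) = 0.03882
DIC = [CO2*]/α₀ = 2.322×10^-5 / 0.03882 = 0.5982 mmol/kg
CA = (α₁ + 2α₂)·DIC = (0.9529 + 2×0.008299) × 0.5982 = 0.580 mmol/kg

CA = 0.580 mmol/kg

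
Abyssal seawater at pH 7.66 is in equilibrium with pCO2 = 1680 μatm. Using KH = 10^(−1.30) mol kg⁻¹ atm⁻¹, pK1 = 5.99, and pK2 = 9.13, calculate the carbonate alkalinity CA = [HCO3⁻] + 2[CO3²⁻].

CA = 4.21 mmol/kg

[CO2*] = KH · pCO2 = 10^(−1.30) × 1680×10^-6 = 8.420×10^-5 mol/kg
α₀ = 1/(1 + K1/[H⁺] + K1K2/[H⁺]²) = 1/(1 + 10^+1.67 + 10^+0.20) = 0.02026
DIC = [CO2*]/α₀ = 8.420×10^-5 / 0.02026 = 4.156 mmol/kg
CA = (α₁ + 2α₂)·DIC = (0.9476 + 2×0.03211) × 4.156 = 4.21 mmol/kg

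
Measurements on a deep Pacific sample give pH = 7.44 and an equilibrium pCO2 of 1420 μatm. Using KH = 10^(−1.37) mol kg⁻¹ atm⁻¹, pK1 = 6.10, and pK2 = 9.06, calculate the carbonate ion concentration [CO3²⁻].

[CO3²⁻] = 0.0318 mmol/kg

[CO2*] = KH · pCO2 = 10^(−1.37) × 1420×10^-6 = 6.057×10^-5 mol/kg
α₀ = 1/(1 + K1/[H⁺] + K1K2/[H⁺]²) = 1/(1 + 10^+1.34 + 10^-0.28) = 0.04273
DIC = [CO2*]/α₀ = 6.057×10^-5 / 0.04273 = 1.418 mmol/kg
[CO3²⁻] = α₂·DIC; α₂ = 0.02243, so [CO3²⁻] = 0.02243 × 1.418 = 0.0318 mmol/kg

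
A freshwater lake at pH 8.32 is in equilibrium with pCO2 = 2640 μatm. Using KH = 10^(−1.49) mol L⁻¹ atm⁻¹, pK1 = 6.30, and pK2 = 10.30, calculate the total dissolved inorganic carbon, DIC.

DIC = 9.12 mmol/L

[CO2*] = KH · pCO2 = 10^(−1.49) × 2640×10^-6 = 8.543×10^-5 mol/L
α₀ = 1/(1 + K1/[H⁺] + K1K2/[H⁺]²) = 1/(1 + 10^+2.02 + 10^+0.04) = 0.009362
DIC = [CO2*]/α₀ = 8.543×10^-5 / 0.009362 = 9.12 mmol/L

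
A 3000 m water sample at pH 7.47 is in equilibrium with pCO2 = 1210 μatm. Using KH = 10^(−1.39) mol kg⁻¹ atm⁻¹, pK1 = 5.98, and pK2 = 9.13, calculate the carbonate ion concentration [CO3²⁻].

[CO3²⁻] = 0.0333 mmol/kg

[CO2*] = KH · pCO2 = 10^(−1.39) × 1210×10^-6 = 4.929×10^-5 mol/kg
α₀ = 1/(1 + K1/[H⁺] + K1K2/[H⁺]²) = 1/(1 + 10^+1.49 + 10^-0.17) = 0.03069
DIC = [CO2*]/α₀ = 4.929×10^-5 / 0.03069 = 1.606 mmol/kg
[CO3²⁻] = α₂·DIC; α₂ = 0.02075, so [CO3²⁻] = 0.02075 × 1.606 = 0.0333 mmol/kg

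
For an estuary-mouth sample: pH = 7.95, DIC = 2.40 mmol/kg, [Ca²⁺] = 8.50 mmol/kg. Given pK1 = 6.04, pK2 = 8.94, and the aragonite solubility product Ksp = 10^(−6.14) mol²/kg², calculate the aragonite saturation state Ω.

α₂ = 1 / (1 + [H⁺]/K2 + [H⁺]²/(K1K2)) = 1 / (1 + 10^+0.99 + 10^-0.92)
   = 1 / (1 + 9.7724 + 0.12023) = 1/10.893 = 0.09181
[CO3²⁻] = α₂ × DIC = 0.09181 × 2.40 = 0.2203 mmol/kg
Ksp = 10^(−6.14) = 7.244×10^-7
Ω = [Ca²⁺][CO3²⁻]/Ksp = (8.50×10^-3)(2.203×10^-4) / 7.244×10^-7 = 2.59

Ω = 2.59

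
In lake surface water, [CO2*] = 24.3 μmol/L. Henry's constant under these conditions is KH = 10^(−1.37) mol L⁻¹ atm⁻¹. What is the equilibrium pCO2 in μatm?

KH = 10^(−1.37) = 4.266×10^-2 mol L⁻¹ atm⁻¹
pCO2 = [CO2*]/KH = 24.3×10^-6 / 4.266×10^-2 = 5.70×10^-4 atm = 570 μatm

pCO2 = 570 μatm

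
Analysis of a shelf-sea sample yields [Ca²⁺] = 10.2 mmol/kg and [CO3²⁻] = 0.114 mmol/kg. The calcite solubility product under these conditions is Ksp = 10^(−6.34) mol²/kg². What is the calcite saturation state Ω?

Ω = 2.54

Ksp = 10^(−6.34) = 4.571×10^-7
Ω = [Ca²⁺][CO3²⁻]/Ksp = (10.2×10^-3)(0.114×10^-3) / 4.571×10^-7 = 2.54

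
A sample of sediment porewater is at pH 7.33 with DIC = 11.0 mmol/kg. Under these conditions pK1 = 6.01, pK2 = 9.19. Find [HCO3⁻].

α₁ = 1 / (1 + [H⁺]/K1 + K2/[H⁺]) = 1 / (1 + 10^-1.32 + 10^-1.86)
   = 1 / (1 + 0.047863 + 0.013804) = 1/1.0617 = 0.9419
[HCO3⁻] = α₁ × DIC = 0.9419 × 11.0 = 10.4 mmol/kg

[HCO3⁻] = 10.4 mmol/kg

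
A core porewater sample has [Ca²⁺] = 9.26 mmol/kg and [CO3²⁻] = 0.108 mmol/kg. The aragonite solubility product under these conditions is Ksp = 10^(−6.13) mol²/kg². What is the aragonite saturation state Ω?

Ksp = 10^(−6.13) = 7.413×10^-7
Ω = [Ca²⁺][CO3²⁻]/Ksp = (9.26×10^-3)(0.108×10^-3) / 7.413×10^-7 = 1.35

Ω = 1.35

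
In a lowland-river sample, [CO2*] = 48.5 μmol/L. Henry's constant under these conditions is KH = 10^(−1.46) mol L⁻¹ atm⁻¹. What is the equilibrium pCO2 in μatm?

pCO2 = 1400 μatm

KH = 10^(−1.46) = 3.467×10^-2 mol L⁻¹ atm⁻¹
pCO2 = [CO2*]/KH = 48.5×10^-6 / 3.467×10^-2 = 1.40×10^-3 atm = 1400 μatm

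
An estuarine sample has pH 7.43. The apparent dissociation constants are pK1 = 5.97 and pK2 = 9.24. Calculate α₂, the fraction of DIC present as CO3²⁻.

α₂ = 0.0147

α₂ = 1 / (1 + [H⁺]/K2 + [H⁺]²/(K1K2)) = 1 / (1 + 10^+1.81 + 10^+0.35)
   = 1 / (1 + 64.565 + 2.2387) = 1/67.804 = 0.01475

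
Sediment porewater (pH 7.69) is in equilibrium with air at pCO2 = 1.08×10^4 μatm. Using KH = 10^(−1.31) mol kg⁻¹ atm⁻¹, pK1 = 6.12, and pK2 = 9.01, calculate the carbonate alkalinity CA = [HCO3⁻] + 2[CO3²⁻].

[CO2*] = KH · pCO2 = 10^(−1.31) × 1.08×10^4×10^-6 = 5.290×10^-4 mol/kg
α₀ = 1/(1 + K1/[H⁺] + K1K2/[H⁺]²) = 1/(1 + 10^+1.57 + 10^+0.25) = 0.02504
DIC = [CO2*]/α₀ = 5.290×10^-4 / 0.02504 = 21.12 mmol/kg
CA = (α₁ + 2α₂)·DIC = (0.9304 + 2×0.04453) × 21.12 = 21.5 mmol/kg

CA = 21.5 mmol/kg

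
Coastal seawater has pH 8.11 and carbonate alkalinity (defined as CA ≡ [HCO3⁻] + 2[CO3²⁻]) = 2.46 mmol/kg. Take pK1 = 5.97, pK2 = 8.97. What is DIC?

DIC = 2.21 mmol/kg

CA = [HCO3⁻] + 2[CO3²⁻] = (α₁ + 2α₂)·DIC
At pH 8.11: [H⁺]/K1 = 10^-2.14 = 0.0072444, K2/[H⁺] = 10^-0.86 = 0.13804
α₁ = 1/(1 + 0.0072444 + 0.13804) = 1/1.1453 = 0.8731; α₂ = α₁·K2/[H⁺] = 0.1205
α₁ + 2α₂ = 1.1142
DIC = CA / (α₁ + 2α₂) = 2.46 / 1.1142 = 2.21 mmol/kg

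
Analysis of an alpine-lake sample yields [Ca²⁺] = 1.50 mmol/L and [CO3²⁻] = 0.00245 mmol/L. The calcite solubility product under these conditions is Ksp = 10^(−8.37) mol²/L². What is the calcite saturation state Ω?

Ksp = 10^(−8.37) = 4.266×10^-9
Ω = [Ca²⁺][CO3²⁻]/Ksp = (1.50×10^-3)(0.00245×10^-3) / 4.266×10^-9 = 0.862

Ω = 0.862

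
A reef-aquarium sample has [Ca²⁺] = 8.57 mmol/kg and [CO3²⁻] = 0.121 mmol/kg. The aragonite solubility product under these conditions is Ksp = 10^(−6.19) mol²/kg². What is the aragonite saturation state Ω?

Ksp = 10^(−6.19) = 6.457×10^-7
Ω = [Ca²⁺][CO3²⁻]/Ksp = (8.57×10^-3)(0.121×10^-3) / 6.457×10^-7 = 1.61

Ω = 1.61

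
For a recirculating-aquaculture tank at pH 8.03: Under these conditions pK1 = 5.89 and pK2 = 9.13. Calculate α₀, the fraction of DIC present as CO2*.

α₀ = 1 / (1 + K1/[H⁺] + K1K2/[H⁺]²) = 1 / (1 + 10^+2.14 + 10^+1.04)
   = 1 / (1 + 138.04 + 10.965) = 1/150.00 = 0.006667

α₀ = 0.00667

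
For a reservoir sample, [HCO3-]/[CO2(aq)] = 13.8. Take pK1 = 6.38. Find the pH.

From K1 = [H⁺][HCO3-]/[CO2(aq)]:  pH = pK1 + log₁₀([HCO3-]/[CO2(aq)])
log₁₀(13.8) = +1.140
pH = 6.38 + (+1.140) = 7.52

pH = 7.52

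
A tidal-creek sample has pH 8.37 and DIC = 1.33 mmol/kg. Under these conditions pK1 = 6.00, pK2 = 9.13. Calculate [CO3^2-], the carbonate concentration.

α₂ = 1 / (1 + [H⁺]/K2 + [H⁺]²/(K1K2)) = 1 / (1 + 10^+0.76 + 10^-1.61)
   = 1 / (1 + 5.7544 + 0.024547) = 1/6.7789 = 0.1475
[CO3²⁻] = α₂ × DIC = 0.1475 × 1.33 = 0.196 mmol/kg

[CO3²⁻] = 0.196 mmol/kg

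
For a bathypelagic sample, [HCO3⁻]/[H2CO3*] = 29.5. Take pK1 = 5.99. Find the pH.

From K1 = [H⁺][HCO3⁻]/[H2CO3*]:  pH = pK1 + log₁₀([HCO3⁻]/[H2CO3*])
log₁₀(29.5) = +1.470
pH = 5.99 + (+1.470) = 7.46

pH = 7.46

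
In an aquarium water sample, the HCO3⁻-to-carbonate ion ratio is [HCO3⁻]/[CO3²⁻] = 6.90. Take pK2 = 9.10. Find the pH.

pH = 8.26

From K2 = [H⁺][CO3²⁻]/[HCO3⁻]:  pH = pK2 − log₁₀([HCO3⁻]/[CO3²⁻])
log₁₀(6.90) = +0.839
pH = 9.10 − (+0.839) = 8.26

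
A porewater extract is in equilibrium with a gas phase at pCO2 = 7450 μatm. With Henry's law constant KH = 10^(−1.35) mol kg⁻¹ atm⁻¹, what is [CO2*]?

KH = 10^(−1.35) = 4.467×10^-2 mol kg⁻¹ atm⁻¹
[CO2*] = KH · pCO2 = 4.467×10^-2 × 7450×10^-6 atm = 3.33×10^-4 mol/kg

[CO2*] = 333 μmol/kg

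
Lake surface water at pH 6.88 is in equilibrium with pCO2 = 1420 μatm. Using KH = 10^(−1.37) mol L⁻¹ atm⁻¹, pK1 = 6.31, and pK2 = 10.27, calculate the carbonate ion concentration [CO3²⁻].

[CO2*] = KH · pCO2 = 10^(−1.37) × 1420×10^-6 = 6.057×10^-5 mol/L
α₀ = 1/(1 + K1/[H⁺] + K1K2/[H⁺]²) = 1/(1 + 10^+0.57 + 10^-2.82) = 0.2120
DIC = [CO2*]/α₀ = 6.057×10^-5 / 0.2120 = 0.2857 mmol/L
[CO3²⁻] = α₂·DIC; α₂ = 0.0003209, so [CO3²⁻] = 0.0003209 × 0.2857 = 9.17×10^-5 mmol/L = 0.0917 μmol/L

[CO3²⁻] = 0.0917 μmol/L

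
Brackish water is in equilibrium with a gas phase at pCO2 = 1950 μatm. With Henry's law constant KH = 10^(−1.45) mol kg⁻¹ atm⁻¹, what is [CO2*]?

[CO2*] = 69.2 μmol/kg

KH = 10^(−1.45) = 3.548×10^-2 mol kg⁻¹ atm⁻¹
[CO2*] = KH · pCO2 = 3.548×10^-2 × 1950×10^-6 atm = 6.92×10^-5 mol/kg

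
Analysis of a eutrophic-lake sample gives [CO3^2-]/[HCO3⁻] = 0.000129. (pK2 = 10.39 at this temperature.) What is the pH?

From K2 = [H⁺][CO3^2-]/[HCO3⁻]:  pH = pK2 + log₁₀([CO3^2-]/[HCO3⁻])
log₁₀(0.000129) = -3.889
pH = 10.39 + (-3.889) = 6.50

pH = 6.50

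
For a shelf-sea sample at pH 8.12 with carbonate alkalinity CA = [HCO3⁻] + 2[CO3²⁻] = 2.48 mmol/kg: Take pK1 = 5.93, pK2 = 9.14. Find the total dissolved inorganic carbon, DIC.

DIC = 2.29 mmol/kg

CA = [HCO3⁻] + 2[CO3²⁻] = (α₁ + 2α₂)·DIC
At pH 8.12: [H⁺]/K1 = 10^-2.19 = 0.0064565, K2/[H⁺] = 10^-1.02 = 0.095499
α₁ = 1/(1 + 0.0064565 + 0.095499) = 1/1.1020 = 0.9075; α₂ = α₁·K2/[H⁺] = 0.08666
α₁ + 2α₂ = 1.0808
DIC = CA / (α₁ + 2α₂) = 2.48 / 1.0808 = 2.29 mmol/kg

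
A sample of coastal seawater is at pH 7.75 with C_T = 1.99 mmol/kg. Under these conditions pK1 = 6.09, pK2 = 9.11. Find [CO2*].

[CO2*] = 0.0409 mmol/kg

α₀ = 1 / (1 + K1/[H⁺] + K1K2/[H⁺]²) = 1 / (1 + 10^+1.66 + 10^+0.30)
   = 1 / (1 + 45.709 + 1.9953) = 1/48.704 = 0.02053
[CO2*] = α₀ × DIC = 0.02053 × 1.99 = 0.0409 mmol/kg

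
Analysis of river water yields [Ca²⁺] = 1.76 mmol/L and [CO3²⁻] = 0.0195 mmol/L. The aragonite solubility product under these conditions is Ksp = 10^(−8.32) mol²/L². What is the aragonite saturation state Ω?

Ω = 7.17

Ksp = 10^(−8.32) = 4.786×10^-9
Ω = [Ca²⁺][CO3²⁻]/Ksp = (1.76×10^-3)(0.0195×10^-3) / 4.786×10^-9 = 7.17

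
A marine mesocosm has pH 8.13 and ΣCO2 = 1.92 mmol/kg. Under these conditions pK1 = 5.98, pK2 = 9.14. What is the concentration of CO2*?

α₀ = 1 / (1 + K1/[H⁺] + K1K2/[H⁺]²) = 1 / (1 + 10^+2.15 + 10^+1.14)
   = 1 / (1 + 141.25 + 13.804) = 1/156.06 = 0.006408
[CO2*] = α₀ × DIC = 0.006408 × 1.92 = 0.0123 mmol/kg = 12.3 μmol/kg

[CO2*] = 12.3 μmol/kg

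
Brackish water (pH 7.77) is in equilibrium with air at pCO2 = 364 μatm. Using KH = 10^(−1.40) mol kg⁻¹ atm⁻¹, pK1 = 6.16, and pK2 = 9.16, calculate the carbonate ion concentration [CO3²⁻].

[CO2*] = KH · pCO2 = 10^(−1.40) × 364×10^-6 = 1.449×10^-5 mol/kg
α₀ = 1/(1 + K1/[H⁺] + K1K2/[H⁺]²) = 1/(1 + 10^+1.61 + 10^+0.22) = 0.02304
DIC = [CO2*]/α₀ = 1.449×10^-5 / 0.02304 = 0.6289 mmol/kg
[CO3²⁻] = α₂·DIC; α₂ = 0.03824, so [CO3²⁻] = 0.03824 × 0.6289 = 0.0240 mmol/kg

[CO3²⁻] = 0.0240 mmol/kg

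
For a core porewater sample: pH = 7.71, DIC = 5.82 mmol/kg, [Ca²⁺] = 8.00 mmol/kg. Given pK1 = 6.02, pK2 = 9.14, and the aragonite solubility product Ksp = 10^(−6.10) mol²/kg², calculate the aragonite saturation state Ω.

α₂ = 1 / (1 + [H⁺]/K2 + [H⁺]²/(K1K2)) = 1 / (1 + 10^+1.43 + 10^-0.26)
   = 1 / (1 + 26.915 + 0.54954) = 1/28.465 = 0.03513
[CO3²⁻] = α₂ × DIC = 0.03513 × 5.82 = 0.2045 mmol/kg
Ksp = 10^(−6.10) = 7.943×10^-7
Ω = [Ca²⁺][CO3²⁻]/Ksp = (8.00×10^-3)(2.045×10^-4) / 7.943×10^-7 = 2.06

Ω = 2.06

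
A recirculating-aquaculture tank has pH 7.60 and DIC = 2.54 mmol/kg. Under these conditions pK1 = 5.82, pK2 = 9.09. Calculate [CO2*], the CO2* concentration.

α₀ = 1 / (1 + K1/[H⁺] + K1K2/[H⁺]²) = 1 / (1 + 10^+1.78 + 10^+0.29)
   = 1 / (1 + 60.256 + 1.9498) = 1/63.206 = 0.01582
[CO2*] = α₀ × DIC = 0.01582 × 2.54 = 0.0402 mmol/kg

[CO2*] = 0.0402 mmol/kg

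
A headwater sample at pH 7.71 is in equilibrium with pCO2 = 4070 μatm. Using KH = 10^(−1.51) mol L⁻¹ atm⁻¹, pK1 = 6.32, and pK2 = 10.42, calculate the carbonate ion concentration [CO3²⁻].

[CO3²⁻] = 6.02 μmol/L

[CO2*] = KH · pCO2 = 10^(−1.51) × 4070×10^-6 = 1.258×10^-4 mol/L
α₀ = 1/(1 + K1/[H⁺] + K1K2/[H⁺]²) = 1/(1 + 10^+1.39 + 10^-1.32) = 0.03907
DIC = [CO2*]/α₀ = 1.258×10^-4 / 0.03907 = 3.219 mmol/L
[CO3²⁻] = α₂·DIC; α₂ = 0.001870, so [CO3²⁻] = 0.001870 × 3.219 = 0.00602 mmol/L = 6.02 μmol/L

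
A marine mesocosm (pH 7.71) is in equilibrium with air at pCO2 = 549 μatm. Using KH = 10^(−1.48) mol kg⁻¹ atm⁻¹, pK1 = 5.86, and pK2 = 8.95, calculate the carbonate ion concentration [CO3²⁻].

[CO3²⁻] = 0.0741 mmol/kg

[CO2*] = KH · pCO2 = 10^(−1.48) × 549×10^-6 = 1.818×10^-5 mol/kg
α₀ = 1/(1 + K1/[H⁺] + K1K2/[H⁺]²) = 1/(1 + 10^+1.85 + 10^+0.61) = 0.01318
DIC = [CO2*]/α₀ = 1.818×10^-5 / 0.01318 = 1.379 mmol/kg
[CO3²⁻] = α₂·DIC; α₂ = 0.05370, so [CO3²⁻] = 0.05370 × 1.379 = 0.0741 mmol/kg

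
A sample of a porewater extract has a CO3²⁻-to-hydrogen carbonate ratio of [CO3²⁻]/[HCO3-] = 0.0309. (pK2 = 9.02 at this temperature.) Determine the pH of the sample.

From K2 = [H⁺][CO3²⁻]/[HCO3-]:  pH = pK2 + log₁₀([CO3²⁻]/[HCO3-])
log₁₀(0.0309) = -1.510
pH = 9.02 + (-1.510) = 7.51

pH = 7.51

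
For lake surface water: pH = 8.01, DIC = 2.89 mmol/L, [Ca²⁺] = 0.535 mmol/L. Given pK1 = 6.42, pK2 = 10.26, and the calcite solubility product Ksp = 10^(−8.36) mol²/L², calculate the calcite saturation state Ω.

α₂ = 1 / (1 + [H⁺]/K2 + [H⁺]²/(K1K2)) = 1 / (1 + 10^+2.25 + 10^+0.66)
   = 1 / (1 + 177.83 + 4.5709) = 1/183.40 = 0.005453
[CO3²⁻] = α₂ × DIC = 0.005453 × 2.89 = 0.01576 mmol/L = 15.76 μmol/L
Ksp = 10^(−8.36) = 4.365×10^-9
Ω = [Ca²⁺][CO3²⁻]/Ksp = (0.535×10^-3)(1.576×10^-5) / 4.365×10^-9 = 1.93

Ω = 1.93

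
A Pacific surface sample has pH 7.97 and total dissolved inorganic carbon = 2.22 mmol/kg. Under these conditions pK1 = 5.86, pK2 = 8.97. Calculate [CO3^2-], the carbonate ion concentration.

[CO3²⁻] = 0.200 mmol/kg

α₂ = 1 / (1 + [H⁺]/K2 + [H⁺]²/(K1K2)) = 1 / (1 + 10^+1.00 + 10^-1.11)
   = 1 / (1 + 10.000 + 0.077625) = 1/11.078 = 0.09027
[CO3²⁻] = α₂ × DIC = 0.09027 × 2.22 = 0.200 mmol/kg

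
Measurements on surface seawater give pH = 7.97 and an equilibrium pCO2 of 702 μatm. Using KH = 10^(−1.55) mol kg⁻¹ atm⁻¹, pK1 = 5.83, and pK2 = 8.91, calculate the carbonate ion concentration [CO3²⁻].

[CO3²⁻] = 0.314 mmol/kg

[CO2*] = KH · pCO2 = 10^(−1.55) × 702×10^-6 = 1.979×10^-5 mol/kg
α₀ = 1/(1 + K1/[H⁺] + K1K2/[H⁺]²) = 1/(1 + 10^+2.14 + 10^+1.20) = 0.006456
DIC = [CO2*]/α₀ = 1.979×10^-5 / 0.006456 = 3.064 mmol/kg
[CO3²⁻] = α₂·DIC; α₂ = 0.1023, so [CO3²⁻] = 0.1023 × 3.064 = 0.314 mmol/kg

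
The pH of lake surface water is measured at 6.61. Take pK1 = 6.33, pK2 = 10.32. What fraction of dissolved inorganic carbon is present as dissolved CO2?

α₀ = 0.344

α₀ = 1 / (1 + K1/[H⁺] + K1K2/[H⁺]²) = 1 / (1 + 10^+0.28 + 10^-3.43)
   = 1 / (1 + 1.9055 + 0.00037154) = 1/2.9058 = 0.3441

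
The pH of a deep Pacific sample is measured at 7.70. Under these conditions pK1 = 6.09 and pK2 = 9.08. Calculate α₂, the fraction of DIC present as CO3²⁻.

α₂ = 0.0391

α₂ = 1 / (1 + [H⁺]/K2 + [H⁺]²/(K1K2)) = 1 / (1 + 10^+1.38 + 10^-0.23)
   = 1 / (1 + 23.988 + 0.58884) = 1/25.577 = 0.03910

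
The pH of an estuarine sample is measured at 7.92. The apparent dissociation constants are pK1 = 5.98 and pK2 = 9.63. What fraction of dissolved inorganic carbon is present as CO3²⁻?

α₂ = 0.0189

α₂ = 1 / (1 + [H⁺]/K2 + [H⁺]²/(K1K2)) = 1 / (1 + 10^+1.71 + 10^-0.23)
   = 1 / (1 + 51.286 + 0.58884) = 1/52.875 = 0.01891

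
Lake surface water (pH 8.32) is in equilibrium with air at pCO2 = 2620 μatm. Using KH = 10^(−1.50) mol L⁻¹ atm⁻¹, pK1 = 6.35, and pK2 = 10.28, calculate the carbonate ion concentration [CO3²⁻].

[CO2*] = KH · pCO2 = 10^(−1.50) × 2620×10^-6 = 8.285×10^-5 mol/L
α₀ = 1/(1 + K1/[H⁺] + K1K2/[H⁺]²) = 1/(1 + 10^+1.97 + 10^+0.01) = 0.01049
DIC = [CO2*]/α₀ = 8.285×10^-5 / 0.01049 = 7.900 mmol/L
[CO3²⁻] = α₂·DIC; α₂ = 0.01073, so [CO3²⁻] = 0.01073 × 7.900 = 0.0848 mmol/L

[CO3²⁻] = 0.0848 mmol/L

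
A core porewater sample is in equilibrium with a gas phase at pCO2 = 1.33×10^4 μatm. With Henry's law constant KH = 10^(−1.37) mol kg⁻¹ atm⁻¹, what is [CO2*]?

KH = 10^(−1.37) = 4.266×10^-2 mol kg⁻¹ atm⁻¹
[CO2*] = KH · pCO2 = 4.266×10^-2 × 1.33×10^4×10^-6 atm = 5.67×10^-4 mol/kg

[CO2*] = 567 μmol/kg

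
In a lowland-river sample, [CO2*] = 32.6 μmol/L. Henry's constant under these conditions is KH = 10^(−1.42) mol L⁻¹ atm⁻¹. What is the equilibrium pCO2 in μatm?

KH = 10^(−1.42) = 3.802×10^-2 mol L⁻¹ atm⁻¹
pCO2 = [CO2*]/KH = 32.6×10^-6 / 3.802×10^-2 = 8.57×10^-4 atm = 857 μatm

pCO2 = 857 μatm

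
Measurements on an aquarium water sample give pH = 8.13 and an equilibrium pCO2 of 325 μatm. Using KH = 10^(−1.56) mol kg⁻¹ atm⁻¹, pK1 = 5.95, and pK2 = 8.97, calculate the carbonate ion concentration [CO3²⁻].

[CO3²⁻] = 0.196 mmol/kg

[CO2*] = KH · pCO2 = 10^(−1.56) × 325×10^-6 = 8.951×10^-6 mol/kg
α₀ = 1/(1 + K1/[H⁺] + K1K2/[H⁺]²) = 1/(1 + 10^+2.18 + 10^+1.34) = 0.005739
DIC = [CO2*]/α₀ = 8.951×10^-6 / 0.005739 = 1.560 mmol/kg
[CO3²⁻] = α₂·DIC; α₂ = 0.1256, so [CO3²⁻] = 0.1256 × 1.560 = 0.196 mmol/kg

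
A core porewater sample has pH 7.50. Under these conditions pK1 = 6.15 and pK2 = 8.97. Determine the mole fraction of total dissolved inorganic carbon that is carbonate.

α₂ = 1 / (1 + [H⁺]/K2 + [H⁺]²/(K1K2)) = 1 / (1 + 10^+1.47 + 10^+0.12)
   = 1 / (1 + 29.512 + 1.3183) = 1/31.830 = 0.03142

α₂ = 0.0314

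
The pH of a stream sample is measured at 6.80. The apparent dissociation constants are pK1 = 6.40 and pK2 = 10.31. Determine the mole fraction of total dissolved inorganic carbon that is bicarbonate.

α₁ = 0.715

α₁ = 1 / (1 + [H⁺]/K1 + K2/[H⁺]) = 1 / (1 + 10^-0.40 + 10^-3.51)
   = 1 / (1 + 0.39811 + 0.00030903) = 1/1.3984 = 0.7151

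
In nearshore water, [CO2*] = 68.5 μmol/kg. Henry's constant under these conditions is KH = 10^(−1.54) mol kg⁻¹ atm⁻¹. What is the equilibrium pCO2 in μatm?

pCO2 = 2380 μatm

KH = 10^(−1.54) = 2.884×10^-2 mol kg⁻¹ atm⁻¹
pCO2 = [CO2*]/KH = 68.5×10^-6 / 2.884×10^-2 = 2.38×10^-3 atm = 2380 μatm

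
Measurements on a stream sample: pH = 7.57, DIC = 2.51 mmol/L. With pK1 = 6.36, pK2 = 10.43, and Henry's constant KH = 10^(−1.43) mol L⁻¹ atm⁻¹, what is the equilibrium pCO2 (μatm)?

α₀ = 1 / (1 + K1/[H⁺] + K1K2/[H⁺]²) = 1 / (1 + 10^+1.21 + 10^-1.65)
   = 1 / (1 + 16.218 + 0.022387) = 1/17.240 = 0.05800
[CO2*] = α₀ × DIC = 0.05800 × 2.51 = 0.1456 mmol/L
pCO2 = [CO2*]/KH = 1.456×10^-4 / 3.715×10^-2 = 3920 μatm

pCO2 = 3920 μatm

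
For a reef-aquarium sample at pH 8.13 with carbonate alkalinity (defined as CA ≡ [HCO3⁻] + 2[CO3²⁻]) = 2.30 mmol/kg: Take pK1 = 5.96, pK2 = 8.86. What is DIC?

CA = [HCO3⁻] + 2[CO3²⁻] = (α₁ + 2α₂)·DIC
At pH 8.13: [H⁺]/K1 = 10^-2.17 = 0.0067608, K2/[H⁺] = 10^-0.73 = 0.18621
α₁ = 1/(1 + 0.0067608 + 0.18621) = 1/1.1930 = 0.8382; α₂ = α₁·K2/[H⁺] = 0.1561
α₁ + 2α₂ = 1.1504
DIC = CA / (α₁ + 2α₂) = 2.30 / 1.1504 = 2.00 mmol/kg

DIC = 2.00 mmol/kg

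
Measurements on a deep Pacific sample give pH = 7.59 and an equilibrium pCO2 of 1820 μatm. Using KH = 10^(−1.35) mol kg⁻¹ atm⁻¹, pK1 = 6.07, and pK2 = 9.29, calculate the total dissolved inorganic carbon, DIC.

[CO2*] = KH · pCO2 = 10^(−1.35) × 1820×10^-6 = 8.130×10^-5 mol/kg
α₀ = 1/(1 + K1/[H⁺] + K1K2/[H⁺]²) = 1/(1 + 10^+1.52 + 10^-0.18) = 0.02876
DIC = [CO2*]/α₀ = 8.130×10^-5 / 0.02876 = 2.83 mmol/kg

DIC = 2.83 mmol/kg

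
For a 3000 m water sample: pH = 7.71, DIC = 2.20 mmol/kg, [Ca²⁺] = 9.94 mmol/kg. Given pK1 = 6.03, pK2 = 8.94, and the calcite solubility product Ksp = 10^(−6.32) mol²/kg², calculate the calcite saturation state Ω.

α₂ = 1 / (1 + [H⁺]/K2 + [H⁺]²/(K1K2)) = 1 / (1 + 10^+1.23 + 10^-0.45)
   = 1 / (1 + 16.982 + 0.35481) = 1/18.337 = 0.05453
[CO3²⁻] = α₂ × DIC = 0.05453 × 2.20 = 0.1200 mmol/kg
Ksp = 10^(−6.32) = 4.786×10^-7
Ω = [Ca²⁺][CO3²⁻]/Ksp = (9.94×10^-3)(1.200×10^-4) / 4.786×10^-7 = 2.49

Ω = 2.49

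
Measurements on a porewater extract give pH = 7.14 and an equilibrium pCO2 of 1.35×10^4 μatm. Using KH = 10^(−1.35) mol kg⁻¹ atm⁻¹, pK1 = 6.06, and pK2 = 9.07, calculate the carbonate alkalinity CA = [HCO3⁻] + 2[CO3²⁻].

CA = 7.42 mmol/kg

[CO2*] = KH · pCO2 = 10^(−1.35) × 1.35×10^4×10^-6 = 6.030×10^-4 mol/kg
α₀ = 1/(1 + K1/[H⁺] + K1K2/[H⁺]²) = 1/(1 + 10^+1.08 + 10^-0.85) = 0.07597
DIC = [CO2*]/α₀ = 6.030×10^-4 / 0.07597 = 7.938 mmol/kg
CA = (α₁ + 2α₂)·DIC = (0.9133 + 2×0.01073) × 7.938 = 7.42 mmol/kg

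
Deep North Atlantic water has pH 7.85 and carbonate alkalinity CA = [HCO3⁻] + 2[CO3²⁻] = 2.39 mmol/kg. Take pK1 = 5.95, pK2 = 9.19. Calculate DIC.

DIC = 2.32 mmol/kg

CA = [HCO3⁻] + 2[CO3²⁻] = (α₁ + 2α₂)·DIC
At pH 7.85: [H⁺]/K1 = 10^-1.90 = 0.012589, K2/[H⁺] = 10^-1.34 = 0.045709
α₁ = 1/(1 + 0.012589 + 0.045709) = 1/1.0583 = 0.9449; α₂ = α₁·K2/[H⁺] = 0.04319
α₁ + 2α₂ = 1.0313
DIC = CA / (α₁ + 2α₂) = 2.39 / 1.0313 = 2.32 mmol/kg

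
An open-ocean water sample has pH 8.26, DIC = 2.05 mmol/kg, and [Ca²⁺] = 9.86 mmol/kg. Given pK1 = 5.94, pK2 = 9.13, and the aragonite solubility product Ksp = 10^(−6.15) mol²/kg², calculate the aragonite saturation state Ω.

Ω = 3.38

α₂ = 1 / (1 + [H⁺]/K2 + [H⁺]²/(K1K2)) = 1 / (1 + 10^+0.87 + 10^-1.45)
   = 1 / (1 + 7.4131 + 0.035481) = 1/8.4486 = 0.1184
[CO3²⁻] = α₂ × DIC = 0.1184 × 2.05 = 0.2426 mmol/kg
Ksp = 10^(−6.15) = 7.079×10^-7
Ω = [Ca²⁺][CO3²⁻]/Ksp = (9.86×10^-3)(2.426×10^-4) / 7.079×10^-7 = 3.38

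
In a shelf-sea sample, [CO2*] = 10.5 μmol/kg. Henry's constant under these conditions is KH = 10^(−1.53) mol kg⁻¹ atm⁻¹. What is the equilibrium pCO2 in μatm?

pCO2 = 356 μatm

KH = 10^(−1.53) = 2.951×10^-2 mol kg⁻¹ atm⁻¹
pCO2 = [CO2*]/KH = 10.5×10^-6 / 2.951×10^-2 = 3.56×10^-4 atm = 356 μatm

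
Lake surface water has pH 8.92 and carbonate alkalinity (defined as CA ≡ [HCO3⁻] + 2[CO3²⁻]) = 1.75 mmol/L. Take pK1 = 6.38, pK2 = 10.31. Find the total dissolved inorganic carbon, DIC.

CA = [HCO3⁻] + 2[CO3²⁻] = (α₁ + 2α₂)·DIC
At pH 8.92: [H⁺]/K1 = 10^-2.54 = 0.0028840, K2/[H⁺] = 10^-1.39 = 0.040738
α₁ = 1/(1 + 0.0028840 + 0.040738) = 1/1.0436 = 0.9582; α₂ = α₁·K2/[H⁺] = 0.03904
α₁ + 2α₂ = 1.0363
DIC = CA / (α₁ + 2α₂) = 1.75 / 1.0363 = 1.69 mmol/L

DIC = 1.69 mmol/L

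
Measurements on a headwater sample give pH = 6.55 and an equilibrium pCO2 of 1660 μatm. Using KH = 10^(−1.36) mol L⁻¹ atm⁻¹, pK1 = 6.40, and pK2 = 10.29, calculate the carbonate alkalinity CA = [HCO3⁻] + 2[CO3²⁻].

[CO2*] = KH · pCO2 = 10^(−1.36) × 1660×10^-6 = 7.246×10^-5 mol/L
α₀ = 1/(1 + K1/[H⁺] + K1K2/[H⁺]²) = 1/(1 + 10^+0.15 + 10^-3.59) = 0.4145
DIC = [CO2*]/α₀ = 7.246×10^-5 / 0.4145 = 0.1748 mmol/L
CA = (α₁ + 2α₂)·DIC = (0.5854 + 2×0.0001065) × 0.1748 = 0.102 mmol/L

CA = 0.102 mmol/L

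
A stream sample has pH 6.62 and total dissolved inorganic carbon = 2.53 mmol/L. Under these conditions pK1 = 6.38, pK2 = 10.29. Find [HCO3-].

[HCO3⁻] = 1.61 mmol/L

α₁ = 1 / (1 + [H⁺]/K1 + K2/[H⁺]) = 1 / (1 + 10^-0.24 + 10^-3.67)
   = 1 / (1 + 0.57544 + 0.00021380) = 1/1.5757 = 0.6347
[HCO3⁻] = α₁ × DIC = 0.6347 × 2.53 = 1.61 mmol/L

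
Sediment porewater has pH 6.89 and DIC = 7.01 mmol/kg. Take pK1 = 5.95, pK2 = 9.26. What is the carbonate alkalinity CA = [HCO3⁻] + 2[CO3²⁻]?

CA = 6.32 mmol/kg

CA = [HCO3⁻] + 2[CO3²⁻] = (α₁ + 2α₂)·DIC
At pH 6.89: [H⁺]/K1 = 10^-0.94 = 0.11482, K2/[H⁺] = 10^-2.37 = 0.0042658
α₁ = 1/(1 + 0.11482 + 0.0042658) = 1/1.1191 = 0.8936; α₂ = α₁·K2/[H⁺] = 0.003812
α₁ + 2α₂ = 0.9012
CA = 0.9012 × 7.01 = 6.32 mmol/kg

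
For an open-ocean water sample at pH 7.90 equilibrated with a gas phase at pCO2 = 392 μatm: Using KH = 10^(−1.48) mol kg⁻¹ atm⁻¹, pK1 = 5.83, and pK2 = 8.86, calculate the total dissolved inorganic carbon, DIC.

[CO2*] = KH · pCO2 = 10^(−1.48) × 392×10^-6 = 1.298×10^-5 mol/kg
α₀ = 1/(1 + K1/[H⁺] + K1K2/[H⁺]²) = 1/(1 + 10^+2.07 + 10^+1.11) = 0.007612
DIC = [CO2*]/α₀ = 1.298×10^-5 / 0.007612 = 1.71 mmol/kg

DIC = 1.71 mmol/kg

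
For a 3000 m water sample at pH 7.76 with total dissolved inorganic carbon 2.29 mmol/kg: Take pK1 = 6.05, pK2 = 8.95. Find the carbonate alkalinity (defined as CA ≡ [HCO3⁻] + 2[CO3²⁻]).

CA = [HCO3⁻] + 2[CO3²⁻] = (α₁ + 2α₂)·DIC
At pH 7.76: [H⁺]/K1 = 10^-1.71 = 0.019498, K2/[H⁺] = 10^-1.19 = 0.064565
α₁ = 1/(1 + 0.019498 + 0.064565) = 1/1.0841 = 0.9225; α₂ = α₁·K2/[H⁺] = 0.05956
α₁ + 2α₂ = 1.0416
CA = 1.0416 × 2.29 = 2.39 mmol/kg

CA = 2.39 mmol/kg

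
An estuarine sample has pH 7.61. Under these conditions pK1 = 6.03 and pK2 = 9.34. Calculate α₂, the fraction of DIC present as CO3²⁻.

α₂ = 1 / (1 + [H⁺]/K2 + [H⁺]²/(K1K2)) = 1 / (1 + 10^+1.73 + 10^+0.15)
   = 1 / (1 + 53.703 + 1.4125) = 1/56.116 = 0.01782

α₂ = 0.0178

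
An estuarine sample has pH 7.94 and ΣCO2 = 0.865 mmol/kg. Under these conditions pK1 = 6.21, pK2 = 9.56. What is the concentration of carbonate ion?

α₂ = 1 / (1 + [H⁺]/K2 + [H⁺]²/(K1K2)) = 1 / (1 + 10^+1.62 + 10^-0.11)
   = 1 / (1 + 41.687 + 0.77625) = 1/43.463 = 0.02301
[CO3²⁻] = α₂ × DIC = 0.02301 × 0.865 = 0.0199 mmol/kg = 19.9 μmol/kg

[CO3²⁻] = 19.9 μmol/kg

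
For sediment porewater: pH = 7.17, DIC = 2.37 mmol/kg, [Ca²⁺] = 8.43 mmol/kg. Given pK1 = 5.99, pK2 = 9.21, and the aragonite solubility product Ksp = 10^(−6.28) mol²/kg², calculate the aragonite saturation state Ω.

Ω = 0.323

α₂ = 1 / (1 + [H⁺]/K2 + [H⁺]²/(K1K2)) = 1 / (1 + 10^+2.04 + 10^+0.86)
   = 1 / (1 + 109.65 + 7.2444) = 1/117.89 = 0.008482
[CO3²⁻] = α₂ × DIC = 0.008482 × 2.37 = 0.02010 mmol/kg
Ksp = 10^(−6.28) = 5.248×10^-7
Ω = [Ca²⁺][CO3²⁻]/Ksp = (8.43×10^-3)(2.010×10^-5) / 5.248×10^-7 = 0.323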